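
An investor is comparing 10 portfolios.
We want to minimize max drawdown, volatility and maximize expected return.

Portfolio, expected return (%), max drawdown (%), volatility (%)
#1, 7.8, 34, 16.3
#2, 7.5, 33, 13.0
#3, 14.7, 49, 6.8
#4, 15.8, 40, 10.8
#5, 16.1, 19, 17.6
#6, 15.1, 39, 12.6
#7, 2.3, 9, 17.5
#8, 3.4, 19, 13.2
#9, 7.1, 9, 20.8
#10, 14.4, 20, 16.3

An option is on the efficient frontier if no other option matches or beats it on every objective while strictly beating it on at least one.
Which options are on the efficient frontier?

#2, #3, #4, #5, #6, #7, #8, #9, #10

#1: dominated by #10 (expected return 14.4≥7.8, max drawdown 20≤34, volatility 16.3≤16.3).
#2: not dominated.
#3: not dominated (best volatility).
#4: not dominated.
#5: not dominated (best expected return).
#6: not dominated.
#7: not dominated.
#8: not dominated.
#9: not dominated.
#10: not dominated.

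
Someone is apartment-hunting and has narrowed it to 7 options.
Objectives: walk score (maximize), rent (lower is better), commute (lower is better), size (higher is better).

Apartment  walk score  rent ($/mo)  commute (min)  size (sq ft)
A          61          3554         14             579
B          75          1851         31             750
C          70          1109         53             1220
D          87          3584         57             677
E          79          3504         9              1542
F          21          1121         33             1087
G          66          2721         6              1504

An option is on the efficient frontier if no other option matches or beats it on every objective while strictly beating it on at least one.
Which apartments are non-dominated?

B, C, D, E, F, G

A: dominated by E (walk score 79≥61, rent 3504≤3554, commute 9≤14, size 1542≥579).
B: not dominated.
C: not dominated (best rent).
D: not dominated (best walk score).
E: not dominated (best size).
F: not dominated.
G: not dominated (best commute).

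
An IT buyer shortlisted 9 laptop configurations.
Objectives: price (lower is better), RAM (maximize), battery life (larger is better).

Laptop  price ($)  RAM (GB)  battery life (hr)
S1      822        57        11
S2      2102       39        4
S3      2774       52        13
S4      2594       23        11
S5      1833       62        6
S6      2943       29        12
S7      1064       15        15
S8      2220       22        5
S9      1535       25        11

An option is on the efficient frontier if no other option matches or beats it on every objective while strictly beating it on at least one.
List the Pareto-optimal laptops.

S1, S3, S5, S7

S1: not dominated (best price).
S2: dominated by S1 (price 822≤2102, RAM 57≥39, battery life 11≥4).
S3: not dominated.
S4: dominated by S1 (price 822≤2594, RAM 57≥23, battery life 11≥11).
S5: not dominated (best RAM).
S6: dominated by S3 (price 2774≤2943, RAM 52≥29, battery life 13≥12).
S7: not dominated (best battery life).
S8: dominated by S1 (price 822≤2220, RAM 57≥22, battery life 11≥5).
S9: dominated by S1 (price 822≤1535, RAM 57≥25, battery life 11≥11).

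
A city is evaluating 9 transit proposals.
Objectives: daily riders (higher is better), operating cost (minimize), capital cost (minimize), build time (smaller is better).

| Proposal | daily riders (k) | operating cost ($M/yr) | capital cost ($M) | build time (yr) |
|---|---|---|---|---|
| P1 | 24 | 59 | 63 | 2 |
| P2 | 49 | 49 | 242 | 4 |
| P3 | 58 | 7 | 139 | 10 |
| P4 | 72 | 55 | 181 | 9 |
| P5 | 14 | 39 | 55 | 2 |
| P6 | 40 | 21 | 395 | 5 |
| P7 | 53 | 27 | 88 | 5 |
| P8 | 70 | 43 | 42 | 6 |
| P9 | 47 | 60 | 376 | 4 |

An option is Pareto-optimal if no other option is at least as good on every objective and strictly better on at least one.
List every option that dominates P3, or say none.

P1: worse on daily riders (24 vs 58).
P2: worse on daily riders (49 vs 58).
P4: worse on operating cost (55 vs 7).
P5: worse on daily riders (14 vs 58).
P6: worse on daily riders (40 vs 58).
P7: worse on daily riders (53 vs 58).
P8: worse on operating cost (43 vs 7).
P9: worse on daily riders (47 vs 58).
No option dominates P3.

none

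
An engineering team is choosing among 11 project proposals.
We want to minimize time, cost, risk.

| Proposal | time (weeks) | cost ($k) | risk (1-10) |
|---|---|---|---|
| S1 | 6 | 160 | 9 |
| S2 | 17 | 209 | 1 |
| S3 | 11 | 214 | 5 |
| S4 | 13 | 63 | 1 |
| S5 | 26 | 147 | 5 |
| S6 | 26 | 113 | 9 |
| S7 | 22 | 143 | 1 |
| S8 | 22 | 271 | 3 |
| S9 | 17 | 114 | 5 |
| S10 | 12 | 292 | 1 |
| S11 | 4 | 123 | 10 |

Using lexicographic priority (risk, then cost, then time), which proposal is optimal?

First minimize risk: best is 1, kept {S2, S4, S7, S10}.
Then minimize cost: best is 63, kept {S4}.

S4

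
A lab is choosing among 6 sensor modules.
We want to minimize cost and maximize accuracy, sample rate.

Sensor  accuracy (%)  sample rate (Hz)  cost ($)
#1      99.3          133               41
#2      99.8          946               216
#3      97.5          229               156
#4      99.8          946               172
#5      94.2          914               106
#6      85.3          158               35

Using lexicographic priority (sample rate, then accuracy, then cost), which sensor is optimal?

#4

First maximize sample rate: best is 946, kept {#2, #4}.
Then maximize accuracy: best is 99.8, kept {#2, #4}.
Then minimize cost: best is 172, kept {#4}.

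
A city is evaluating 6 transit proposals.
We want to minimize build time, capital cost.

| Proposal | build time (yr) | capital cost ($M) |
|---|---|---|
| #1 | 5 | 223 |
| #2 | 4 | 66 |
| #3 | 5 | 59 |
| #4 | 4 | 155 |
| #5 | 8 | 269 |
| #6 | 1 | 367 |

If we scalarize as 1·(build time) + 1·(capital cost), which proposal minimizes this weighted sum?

#3

#1: 1·5 + 1·223 = 228
#2: 1·4 + 1·66 = 70
#3: 1·5 + 1·59 = 64
#4: 1·4 + 1·155 = 159
#5: 1·8 + 1·269 = 277
#6: 1·1 + 1·367 = 368
Lowest: #3 at 64.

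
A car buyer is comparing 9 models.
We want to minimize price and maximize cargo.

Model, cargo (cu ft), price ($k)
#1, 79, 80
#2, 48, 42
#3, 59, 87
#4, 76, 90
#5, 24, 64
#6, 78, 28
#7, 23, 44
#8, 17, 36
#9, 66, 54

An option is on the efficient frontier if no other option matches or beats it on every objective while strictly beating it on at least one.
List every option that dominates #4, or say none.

#1, #6

#1: cargo 79≥76, price 80≤90 — dominates #4.
#6: cargo 78≥76, price 28≤90 — dominates #4.
Others (#2, #3, #5, #7, #8, #9) are each worse than #4 on at least one objective.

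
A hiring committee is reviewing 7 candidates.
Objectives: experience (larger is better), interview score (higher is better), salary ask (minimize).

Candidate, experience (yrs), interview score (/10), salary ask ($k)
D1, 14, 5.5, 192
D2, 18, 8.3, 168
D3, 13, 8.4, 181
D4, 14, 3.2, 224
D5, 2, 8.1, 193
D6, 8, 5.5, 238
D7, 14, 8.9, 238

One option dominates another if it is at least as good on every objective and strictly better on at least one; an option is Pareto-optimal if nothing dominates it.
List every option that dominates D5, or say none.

D2, D3

D2: experience 18≥2, interview score 8.3≥8.1, salary ask 168≤193 — dominates D5.
D3: experience 13≥2, interview score 8.4≥8.1, salary ask 181≤193 — dominates D5.
Others (D1, D4, D6, D7) are each worse than D5 on at least one objective.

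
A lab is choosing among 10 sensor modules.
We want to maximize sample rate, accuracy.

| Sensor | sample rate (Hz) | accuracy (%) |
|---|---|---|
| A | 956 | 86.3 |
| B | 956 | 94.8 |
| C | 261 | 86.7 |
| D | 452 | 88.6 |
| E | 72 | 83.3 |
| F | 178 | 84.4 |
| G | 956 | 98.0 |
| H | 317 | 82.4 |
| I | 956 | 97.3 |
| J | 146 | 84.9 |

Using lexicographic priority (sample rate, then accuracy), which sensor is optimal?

First maximize sample rate: best is 956, kept {A, B, G, I}.
Then maximize accuracy: best is 98.0, kept {G}.

G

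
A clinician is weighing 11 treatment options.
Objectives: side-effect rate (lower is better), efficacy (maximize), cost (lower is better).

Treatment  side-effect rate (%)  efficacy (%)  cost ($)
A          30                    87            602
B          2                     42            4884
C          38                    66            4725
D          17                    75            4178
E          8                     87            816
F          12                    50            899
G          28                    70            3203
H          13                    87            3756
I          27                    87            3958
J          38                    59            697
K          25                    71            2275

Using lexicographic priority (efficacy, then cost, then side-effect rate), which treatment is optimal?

First maximize efficacy: best is 87, kept {A, E, H, I}.
Then minimize cost: best is 602, kept {A}.

A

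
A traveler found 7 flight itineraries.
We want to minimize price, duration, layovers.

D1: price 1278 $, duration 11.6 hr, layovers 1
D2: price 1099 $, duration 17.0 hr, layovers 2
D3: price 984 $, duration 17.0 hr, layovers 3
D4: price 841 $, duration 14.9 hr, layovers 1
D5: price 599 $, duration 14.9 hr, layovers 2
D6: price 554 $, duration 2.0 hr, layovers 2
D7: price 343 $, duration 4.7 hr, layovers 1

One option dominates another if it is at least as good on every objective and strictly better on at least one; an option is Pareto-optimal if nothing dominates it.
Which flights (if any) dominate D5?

D6, D7

D6: price 554≤599, duration 2.0≤14.9, layovers 2≤2 — dominates D5.
D7: price 343≤599, duration 4.7≤14.9, layovers 1≤2 — dominates D5.
Others (D1, D2, D3, D4) are each worse than D5 on at least one objective.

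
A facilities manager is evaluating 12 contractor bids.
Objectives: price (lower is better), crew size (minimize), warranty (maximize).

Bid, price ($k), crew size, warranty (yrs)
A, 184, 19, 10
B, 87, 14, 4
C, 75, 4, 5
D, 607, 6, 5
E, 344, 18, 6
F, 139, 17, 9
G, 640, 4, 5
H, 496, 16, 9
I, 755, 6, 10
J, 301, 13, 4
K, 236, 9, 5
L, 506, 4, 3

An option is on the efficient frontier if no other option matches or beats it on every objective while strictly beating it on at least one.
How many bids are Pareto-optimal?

A: not dominated.
B: dominated by C (price 75≤87, crew size 4≤14, warranty 5≥4).
C: not dominated (best price).
D: dominated by C (price 75≤607, crew size 4≤6, warranty 5≥5).
E: dominated by F (price 139≤344, crew size 17≤18, warranty 9≥6).
F: not dominated.
G: dominated by C (price 75≤640, crew size 4≤4, warranty 5≥5).
H: not dominated.
I: not dominated.
J: dominated by C (price 75≤301, crew size 4≤13, warranty 5≥4).
K: dominated by C (price 75≤236, crew size 4≤9, warranty 5≥5).
L: dominated by C (price 75≤506, crew size 4≤4, warranty 5≥3).
Pareto-optimal: A, C, F, H, I → 5.

5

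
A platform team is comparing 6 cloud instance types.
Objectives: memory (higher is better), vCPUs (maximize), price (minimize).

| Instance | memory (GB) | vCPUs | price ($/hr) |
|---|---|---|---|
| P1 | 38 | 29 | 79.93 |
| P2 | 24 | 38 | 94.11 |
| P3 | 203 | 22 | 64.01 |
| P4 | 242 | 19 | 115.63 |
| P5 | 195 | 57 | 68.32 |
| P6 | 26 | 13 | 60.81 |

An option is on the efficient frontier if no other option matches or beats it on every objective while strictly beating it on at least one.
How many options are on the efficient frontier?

4

P1: dominated by P5 (memory 195≥38, vCPUs 57≥29, price 68.32≤79.93).
P2: dominated by P5 (memory 195≥24, vCPUs 57≥38, price 68.32≤94.11).
P3: not dominated.
P4: not dominated (best memory).
P5: not dominated (best vCPUs).
P6: not dominated (best price).
Pareto-optimal: P3, P4, P5, P6 → 4.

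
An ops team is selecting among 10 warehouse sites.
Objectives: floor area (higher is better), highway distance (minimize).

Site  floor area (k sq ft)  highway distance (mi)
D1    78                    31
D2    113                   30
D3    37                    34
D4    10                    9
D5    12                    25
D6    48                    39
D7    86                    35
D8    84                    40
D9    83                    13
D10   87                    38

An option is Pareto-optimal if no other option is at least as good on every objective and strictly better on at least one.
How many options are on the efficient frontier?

3

D1: dominated by D2 (floor area 113≥78, highway distance 30≤31).
D2: not dominated (best floor area).
D3: dominated by D1 (floor area 78≥37, highway distance 31≤34).
D4: not dominated (best highway distance).
D5: dominated by D9 (floor area 83≥12, highway distance 13≤25).
D6: dominated by D1 (floor area 78≥48, highway distance 31≤39).
D7: dominated by D2 (floor area 113≥86, highway distance 30≤35).
D8: dominated by D2 (floor area 113≥84, highway distance 30≤40).
D9: not dominated.
D10: dominated by D2 (floor area 113≥87, highway distance 30≤38).
Pareto-optimal: D2, D4, D9 → 3.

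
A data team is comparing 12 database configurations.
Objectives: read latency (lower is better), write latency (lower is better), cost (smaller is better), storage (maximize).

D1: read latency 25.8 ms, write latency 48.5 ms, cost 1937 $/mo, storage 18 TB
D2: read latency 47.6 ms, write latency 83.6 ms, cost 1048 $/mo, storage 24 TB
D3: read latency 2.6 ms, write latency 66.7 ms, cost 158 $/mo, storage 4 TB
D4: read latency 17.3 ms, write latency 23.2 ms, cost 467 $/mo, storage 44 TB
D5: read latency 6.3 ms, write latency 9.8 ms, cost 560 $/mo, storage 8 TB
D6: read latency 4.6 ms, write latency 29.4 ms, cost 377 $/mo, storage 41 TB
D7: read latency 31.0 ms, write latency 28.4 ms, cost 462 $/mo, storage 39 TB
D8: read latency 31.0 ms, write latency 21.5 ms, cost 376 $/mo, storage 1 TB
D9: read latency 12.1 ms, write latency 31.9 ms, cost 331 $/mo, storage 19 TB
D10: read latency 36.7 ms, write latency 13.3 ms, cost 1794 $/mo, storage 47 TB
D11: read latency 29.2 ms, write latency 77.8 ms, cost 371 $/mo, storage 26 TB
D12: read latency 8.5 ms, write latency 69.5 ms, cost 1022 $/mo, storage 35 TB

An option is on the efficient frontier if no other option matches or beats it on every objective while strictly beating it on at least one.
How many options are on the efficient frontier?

9

D1: dominated by D4 (read latency 17.3≤25.8, write latency 23.2≤48.5, cost 467≤1937, storage 44≥18).
D2: dominated by D4 (read latency 17.3≤47.6, write latency 23.2≤83.6, cost 467≤1048, storage 44≥24).
D3: not dominated (best read latency).
D4: not dominated.
D5: not dominated (best write latency).
D6: not dominated.
D7: not dominated.
D8: not dominated.
D9: not dominated.
D10: not dominated (best storage).
D11: not dominated.
D12: dominated by D6 (read latency 4.6≤8.5, write latency 29.4≤69.5, cost 377≤1022, storage 41≥35).
Pareto-optimal: D3, D4, D5, D6, D7, D8, D9, D10, D11 → 9.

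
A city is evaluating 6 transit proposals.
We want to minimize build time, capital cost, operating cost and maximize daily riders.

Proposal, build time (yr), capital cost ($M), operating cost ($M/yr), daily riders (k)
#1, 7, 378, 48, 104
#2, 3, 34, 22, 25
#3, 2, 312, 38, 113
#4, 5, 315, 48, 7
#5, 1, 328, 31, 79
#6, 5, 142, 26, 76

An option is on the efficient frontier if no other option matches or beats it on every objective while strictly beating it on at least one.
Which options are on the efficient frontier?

#2, #3, #5, #6

#1: dominated by #3 (build time 2≤7, capital cost 312≤378, operating cost 38≤48, daily riders 113≥104).
#2: not dominated (best capital cost).
#3: not dominated (best daily riders).
#4: dominated by #2 (build time 3≤5, capital cost 34≤315, operating cost 22≤48, daily riders 25≥7).
#5: not dominated (best build time).
#6: not dominated.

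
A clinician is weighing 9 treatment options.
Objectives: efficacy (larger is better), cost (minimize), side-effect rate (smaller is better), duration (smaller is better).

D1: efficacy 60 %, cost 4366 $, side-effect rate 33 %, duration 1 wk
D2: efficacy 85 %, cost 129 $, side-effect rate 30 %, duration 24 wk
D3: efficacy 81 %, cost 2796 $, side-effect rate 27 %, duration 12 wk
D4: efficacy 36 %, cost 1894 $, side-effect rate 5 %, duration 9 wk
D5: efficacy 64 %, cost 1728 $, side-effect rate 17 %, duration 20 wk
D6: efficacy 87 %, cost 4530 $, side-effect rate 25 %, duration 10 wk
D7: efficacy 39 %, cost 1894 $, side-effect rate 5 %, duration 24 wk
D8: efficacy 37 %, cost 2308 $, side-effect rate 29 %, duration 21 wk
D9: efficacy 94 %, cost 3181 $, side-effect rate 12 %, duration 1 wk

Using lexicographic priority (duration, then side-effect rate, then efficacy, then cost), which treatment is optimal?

D9

First minimize duration: best is 1, kept {D1, D9}.
Then minimize side-effect rate: best is 12, kept {D9}.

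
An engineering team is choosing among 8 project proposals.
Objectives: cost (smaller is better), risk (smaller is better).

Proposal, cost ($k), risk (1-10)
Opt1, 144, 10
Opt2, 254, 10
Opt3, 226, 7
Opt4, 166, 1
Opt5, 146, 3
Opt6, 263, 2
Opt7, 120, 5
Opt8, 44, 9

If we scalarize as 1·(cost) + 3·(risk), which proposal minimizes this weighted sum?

Opt8

Opt1: 1·144 + 3·10 = 174
Opt2: 1·254 + 3·10 = 284
Opt3: 1·226 + 3·7 = 247
Opt4: 1·166 + 3·1 = 169
Opt5: 1·146 + 3·3 = 155
Opt6: 1·263 + 3·2 = 269
Opt7: 1·120 + 3·5 = 135
Opt8: 1·44 + 3·9 = 71
Lowest: Opt8 at 71.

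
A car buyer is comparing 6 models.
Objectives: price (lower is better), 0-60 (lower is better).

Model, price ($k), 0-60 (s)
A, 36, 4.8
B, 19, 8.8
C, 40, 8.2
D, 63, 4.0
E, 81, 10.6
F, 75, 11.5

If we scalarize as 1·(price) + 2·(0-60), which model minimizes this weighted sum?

B

A: 1·36 + 2·4.8 = 45.6
B: 1·19 + 2·8.8 = 36.6
C: 1·40 + 2·8.2 = 56.4
D: 1·63 + 2·4.0 = 71.0
E: 1·81 + 2·10.6 = 102.2
F: 1·75 + 2·11.5 = 98.0
Lowest: B at 36.6.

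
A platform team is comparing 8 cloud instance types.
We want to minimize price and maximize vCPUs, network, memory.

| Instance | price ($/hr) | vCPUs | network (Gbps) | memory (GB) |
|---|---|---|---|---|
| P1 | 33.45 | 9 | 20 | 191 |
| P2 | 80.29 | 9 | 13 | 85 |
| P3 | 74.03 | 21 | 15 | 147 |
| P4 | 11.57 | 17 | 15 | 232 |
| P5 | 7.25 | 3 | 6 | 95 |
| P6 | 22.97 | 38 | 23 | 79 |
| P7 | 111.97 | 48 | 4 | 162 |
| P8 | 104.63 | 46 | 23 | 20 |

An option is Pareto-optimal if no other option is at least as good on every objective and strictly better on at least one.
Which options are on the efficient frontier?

P1, P3, P4, P5, P6, P7, P8

P1: not dominated.
P2: dominated by P1 (price 33.45≤80.29, vCPUs 9≥9, network 20≥13, memory 191≥85).
P3: not dominated.
P4: not dominated (best memory).
P5: not dominated (best price).
P6: not dominated.
P7: not dominated (best vCPUs).
P8: not dominated.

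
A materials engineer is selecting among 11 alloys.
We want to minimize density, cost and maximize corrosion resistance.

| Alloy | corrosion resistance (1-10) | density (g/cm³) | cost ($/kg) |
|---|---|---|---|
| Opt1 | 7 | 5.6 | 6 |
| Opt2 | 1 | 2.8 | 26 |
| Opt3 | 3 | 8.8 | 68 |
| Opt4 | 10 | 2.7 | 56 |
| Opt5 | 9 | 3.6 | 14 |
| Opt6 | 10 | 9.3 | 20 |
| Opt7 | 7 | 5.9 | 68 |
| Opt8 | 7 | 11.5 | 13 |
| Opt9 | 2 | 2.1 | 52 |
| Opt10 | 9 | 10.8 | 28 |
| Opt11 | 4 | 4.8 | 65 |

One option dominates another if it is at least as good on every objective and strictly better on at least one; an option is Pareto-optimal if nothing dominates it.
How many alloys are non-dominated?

Opt1: not dominated (best cost).
Opt2: not dominated.
Opt3: dominated by Opt1 (corrosion resistance 7≥3, density 5.6≤8.8, cost 6≤68).
Opt4: not dominated.
Opt5: not dominated.
Opt6: not dominated.
Opt7: dominated by Opt1 (corrosion resistance 7≥7, density 5.6≤5.9, cost 6≤68).
Opt8: dominated by Opt1 (corrosion resistance 7≥7, density 5.6≤11.5, cost 6≤13).
Opt9: not dominated (best density).
Opt10: dominated by Opt5 (corrosion resistance 9≥9, density 3.6≤10.8, cost 14≤28).
Opt11: dominated by Opt4 (corrosion resistance 10≥4, density 2.7≤4.8, cost 56≤65).
Pareto-optimal: Opt1, Opt2, Opt4, Opt5, Opt6, Opt9 → 6.

6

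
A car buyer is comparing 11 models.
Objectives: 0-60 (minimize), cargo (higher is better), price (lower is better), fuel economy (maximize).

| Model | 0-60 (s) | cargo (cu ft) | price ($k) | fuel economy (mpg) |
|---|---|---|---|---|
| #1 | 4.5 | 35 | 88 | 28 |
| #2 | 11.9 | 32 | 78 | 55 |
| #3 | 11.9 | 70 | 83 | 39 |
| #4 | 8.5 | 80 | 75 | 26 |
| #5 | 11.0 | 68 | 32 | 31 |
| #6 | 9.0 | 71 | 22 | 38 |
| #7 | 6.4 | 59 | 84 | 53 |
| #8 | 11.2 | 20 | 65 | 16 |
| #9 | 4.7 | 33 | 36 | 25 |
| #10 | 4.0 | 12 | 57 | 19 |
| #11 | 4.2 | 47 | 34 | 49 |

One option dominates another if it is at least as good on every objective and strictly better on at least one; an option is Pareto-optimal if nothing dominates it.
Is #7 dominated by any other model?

No

#1: worse on cargo (35 vs 59).
#2: worse on 0-60 (11.9 vs 6.4).
#3: worse on 0-60 (11.9 vs 6.4).
#4: worse on 0-60 (8.5 vs 6.4).
#5: worse on 0-60 (11.0 vs 6.4).
#6: worse on 0-60 (9.0 vs 6.4).
#8: worse on 0-60 (11.2 vs 6.4).
#9: worse on cargo (33 vs 59).
#10: worse on cargo (12 vs 59).
#11: worse on cargo (47 vs 59).
No option is at least as good as #7 on every objective and strictly better on one.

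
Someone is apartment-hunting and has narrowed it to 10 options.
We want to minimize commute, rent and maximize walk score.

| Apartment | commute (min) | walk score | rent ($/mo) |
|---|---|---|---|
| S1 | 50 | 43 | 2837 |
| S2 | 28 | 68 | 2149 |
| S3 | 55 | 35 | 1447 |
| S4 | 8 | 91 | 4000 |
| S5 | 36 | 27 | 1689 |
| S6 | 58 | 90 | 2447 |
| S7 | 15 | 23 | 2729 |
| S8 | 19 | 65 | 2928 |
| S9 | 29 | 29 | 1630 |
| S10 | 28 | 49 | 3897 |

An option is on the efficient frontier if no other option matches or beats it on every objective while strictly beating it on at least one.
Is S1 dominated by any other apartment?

Yes

S2 vs S1: commute 28≤50, walk score 68≥43, rent 2149≤2837 — S2 is at least as good on every objective and strictly better on at least one, so S2 dominates S1.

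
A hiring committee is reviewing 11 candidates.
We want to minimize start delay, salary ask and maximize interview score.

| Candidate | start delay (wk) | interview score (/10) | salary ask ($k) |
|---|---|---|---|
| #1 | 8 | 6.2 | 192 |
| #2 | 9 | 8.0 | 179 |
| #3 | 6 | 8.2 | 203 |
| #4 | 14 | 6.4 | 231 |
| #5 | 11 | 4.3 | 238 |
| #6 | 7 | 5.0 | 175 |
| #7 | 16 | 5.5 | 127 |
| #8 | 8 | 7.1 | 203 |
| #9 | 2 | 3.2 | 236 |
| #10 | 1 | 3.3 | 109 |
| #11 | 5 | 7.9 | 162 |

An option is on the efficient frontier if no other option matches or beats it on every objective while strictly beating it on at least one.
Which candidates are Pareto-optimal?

#2, #3, #7, #10, #11

#1: dominated by #11 (start delay 5≤8, interview score 7.9≥6.2, salary ask 162≤192).
#2: not dominated.
#3: not dominated (best interview score).
#4: dominated by #2 (start delay 9≤14, interview score 8.0≥6.4, salary ask 179≤231).
#5: dominated by #1 (start delay 8≤11, interview score 6.2≥4.3, salary ask 192≤238).
#6: dominated by #11 (start delay 5≤7, interview score 7.9≥5.0, salary ask 162≤175).
#7: not dominated.
#8: dominated by #3 (start delay 6≤8, interview score 8.2≥7.1, salary ask 203≤203).
#9: dominated by #10 (start delay 1≤2, interview score 3.3≥3.2, salary ask 109≤236).
#10: not dominated (best start delay).
#11: not dominated.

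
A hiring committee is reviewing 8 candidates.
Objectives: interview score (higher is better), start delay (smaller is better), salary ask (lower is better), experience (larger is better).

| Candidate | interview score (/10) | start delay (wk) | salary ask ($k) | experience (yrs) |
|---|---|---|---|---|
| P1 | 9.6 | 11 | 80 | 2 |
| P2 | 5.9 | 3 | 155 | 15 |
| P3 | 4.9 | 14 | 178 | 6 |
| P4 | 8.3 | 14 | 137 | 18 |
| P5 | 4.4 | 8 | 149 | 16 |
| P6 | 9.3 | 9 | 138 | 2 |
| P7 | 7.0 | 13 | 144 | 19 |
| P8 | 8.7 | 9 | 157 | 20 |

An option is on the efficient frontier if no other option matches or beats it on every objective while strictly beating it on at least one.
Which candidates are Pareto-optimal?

P1, P2, P4, P5, P6, P7, P8

P1: not dominated (best interview score).
P2: not dominated (best start delay).
P3: dominated by P2 (interview score 5.9≥4.9, start delay 3≤14, salary ask 155≤178, experience 15≥6).
P4: not dominated.
P5: not dominated.
P6: not dominated.
P7: not dominated.
P8: not dominated (best experience).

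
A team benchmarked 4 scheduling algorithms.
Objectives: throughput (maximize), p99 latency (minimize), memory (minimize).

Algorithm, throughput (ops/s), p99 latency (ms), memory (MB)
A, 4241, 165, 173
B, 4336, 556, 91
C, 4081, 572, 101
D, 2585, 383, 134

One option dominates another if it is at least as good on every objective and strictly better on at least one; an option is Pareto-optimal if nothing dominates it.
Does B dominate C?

B vs C: throughput 4336≥4081, p99 latency 556≤572, memory 91≤101 — B is at least as good on every objective with at least one strict improvement.

Yes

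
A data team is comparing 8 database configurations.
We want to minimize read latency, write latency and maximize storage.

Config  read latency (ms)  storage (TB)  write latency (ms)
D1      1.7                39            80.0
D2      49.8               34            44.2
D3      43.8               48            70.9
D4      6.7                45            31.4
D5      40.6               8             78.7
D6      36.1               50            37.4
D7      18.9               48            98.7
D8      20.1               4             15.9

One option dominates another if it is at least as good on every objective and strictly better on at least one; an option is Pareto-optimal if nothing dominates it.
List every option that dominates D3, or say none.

D6: read latency 36.1≤43.8, storage 50≥48, write latency 37.4≤70.9 — dominates D3.
Others (D1, D2, D4, D5, D7, D8) are each worse than D3 on at least one objective.

D6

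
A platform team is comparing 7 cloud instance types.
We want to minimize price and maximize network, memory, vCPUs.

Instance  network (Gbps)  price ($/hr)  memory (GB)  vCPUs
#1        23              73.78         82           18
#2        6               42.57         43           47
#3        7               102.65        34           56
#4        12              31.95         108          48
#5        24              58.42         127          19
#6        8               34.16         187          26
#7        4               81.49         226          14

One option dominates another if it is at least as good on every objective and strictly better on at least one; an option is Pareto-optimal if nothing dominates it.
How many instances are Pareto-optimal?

5

#1: dominated by #5 (network 24≥23, price 58.42≤73.78, memory 127≥82, vCPUs 19≥18).
#2: dominated by #4 (network 12≥6, price 31.95≤42.57, memory 108≥43, vCPUs 48≥47).
#3: not dominated (best vCPUs).
#4: not dominated (best price).
#5: not dominated (best network).
#6: not dominated.
#7: not dominated (best memory).
Pareto-optimal: #3, #4, #5, #6, #7 → 5.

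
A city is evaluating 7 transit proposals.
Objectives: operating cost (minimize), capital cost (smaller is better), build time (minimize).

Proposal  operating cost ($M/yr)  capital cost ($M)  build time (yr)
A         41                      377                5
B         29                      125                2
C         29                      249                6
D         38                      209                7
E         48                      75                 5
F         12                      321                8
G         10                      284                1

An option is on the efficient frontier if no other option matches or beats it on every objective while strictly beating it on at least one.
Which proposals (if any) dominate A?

B: operating cost 29≤41, capital cost 125≤377, build time 2≤5 — dominates A.
G: operating cost 10≤41, capital cost 284≤377, build time 1≤5 — dominates A.
Others (C, D, E, F) are each worse than A on at least one objective.

B, G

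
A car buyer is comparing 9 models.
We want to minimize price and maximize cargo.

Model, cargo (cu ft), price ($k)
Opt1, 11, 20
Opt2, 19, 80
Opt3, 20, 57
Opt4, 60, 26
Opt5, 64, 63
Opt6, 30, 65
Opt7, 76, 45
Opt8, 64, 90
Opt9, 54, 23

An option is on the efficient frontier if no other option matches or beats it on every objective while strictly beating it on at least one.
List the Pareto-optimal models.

Opt1: not dominated (best price).
Opt2: dominated by Opt3 (cargo 20≥19, price 57≤80).
Opt3: dominated by Opt4 (cargo 60≥20, price 26≤57).
Opt4: not dominated.
Opt5: dominated by Opt7 (cargo 76≥64, price 45≤63).
Opt6: dominated by Opt4 (cargo 60≥30, price 26≤65).
Opt7: not dominated (best cargo).
Opt8: dominated by Opt5 (cargo 64≥64, price 63≤90).
Opt9: not dominated.

Opt1, Opt4, Opt7, Opt9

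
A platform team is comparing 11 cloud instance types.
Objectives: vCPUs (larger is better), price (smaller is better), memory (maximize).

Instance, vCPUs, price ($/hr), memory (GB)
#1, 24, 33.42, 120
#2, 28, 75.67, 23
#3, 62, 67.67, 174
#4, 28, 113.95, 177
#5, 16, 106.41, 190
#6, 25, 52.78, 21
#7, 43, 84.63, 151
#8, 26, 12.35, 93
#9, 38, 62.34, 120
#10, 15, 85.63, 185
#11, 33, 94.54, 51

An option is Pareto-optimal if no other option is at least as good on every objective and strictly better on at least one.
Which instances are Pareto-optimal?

#1: not dominated.
#2: dominated by #3 (vCPUs 62≥28, price 67.67≤75.67, memory 174≥23).
#3: not dominated (best vCPUs).
#4: not dominated.
#5: not dominated (best memory).
#6: dominated by #8 (vCPUs 26≥25, price 12.35≤52.78, memory 93≥21).
#7: dominated by #3 (vCPUs 62≥43, price 67.67≤84.63, memory 174≥151).
#8: not dominated (best price).
#9: not dominated.
#10: not dominated.
#11: dominated by #3 (vCPUs 62≥33, price 67.67≤94.54, memory 174≥51).

#1, #3, #4, #5, #8, #9, #10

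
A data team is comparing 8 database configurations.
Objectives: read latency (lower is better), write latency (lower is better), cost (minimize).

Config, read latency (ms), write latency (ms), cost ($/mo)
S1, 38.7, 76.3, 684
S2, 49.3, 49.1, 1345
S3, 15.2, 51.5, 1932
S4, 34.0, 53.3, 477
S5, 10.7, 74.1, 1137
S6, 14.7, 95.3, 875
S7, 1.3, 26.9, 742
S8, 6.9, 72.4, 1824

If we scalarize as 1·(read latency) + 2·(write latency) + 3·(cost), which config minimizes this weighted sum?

S1: 1·38.7 + 2·76.3 + 3·684 = 2243.3
S2: 1·49.3 + 2·49.1 + 3·1345 = 4182.5
S3: 1·15.2 + 2·51.5 + 3·1932 = 5914.2
S4: 1·34.0 + 2·53.3 + 3·477 = 1571.6
S5: 1·10.7 + 2·74.1 + 3·1137 = 3569.9
S6: 1·14.7 + 2·95.3 + 3·875 = 2830.3
S7: 1·1.3 + 2·26.9 + 3·742 = 2281.1
S8: 1·6.9 + 2·72.4 + 3·1824 = 5623.7
Lowest: S4 at 1571.6.

S4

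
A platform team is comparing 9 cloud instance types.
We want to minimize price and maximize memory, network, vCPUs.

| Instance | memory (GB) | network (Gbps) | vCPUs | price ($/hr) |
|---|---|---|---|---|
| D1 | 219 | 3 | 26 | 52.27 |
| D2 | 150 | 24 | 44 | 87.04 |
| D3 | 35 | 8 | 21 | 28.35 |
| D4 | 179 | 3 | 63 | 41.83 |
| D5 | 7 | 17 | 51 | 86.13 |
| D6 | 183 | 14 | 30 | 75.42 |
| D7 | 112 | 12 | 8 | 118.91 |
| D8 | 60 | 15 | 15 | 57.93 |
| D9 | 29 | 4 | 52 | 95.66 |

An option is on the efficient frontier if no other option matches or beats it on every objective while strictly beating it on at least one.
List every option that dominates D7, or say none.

D2: memory 150≥112, network 24≥12, vCPUs 44≥8, price 87.04≤118.91 — dominates D7.
D6: memory 183≥112, network 14≥12, vCPUs 30≥8, price 75.42≤118.91 — dominates D7.
Others (D1, D3, D4, D5, D8, D9) are each worse than D7 on at least one objective.

D2, D6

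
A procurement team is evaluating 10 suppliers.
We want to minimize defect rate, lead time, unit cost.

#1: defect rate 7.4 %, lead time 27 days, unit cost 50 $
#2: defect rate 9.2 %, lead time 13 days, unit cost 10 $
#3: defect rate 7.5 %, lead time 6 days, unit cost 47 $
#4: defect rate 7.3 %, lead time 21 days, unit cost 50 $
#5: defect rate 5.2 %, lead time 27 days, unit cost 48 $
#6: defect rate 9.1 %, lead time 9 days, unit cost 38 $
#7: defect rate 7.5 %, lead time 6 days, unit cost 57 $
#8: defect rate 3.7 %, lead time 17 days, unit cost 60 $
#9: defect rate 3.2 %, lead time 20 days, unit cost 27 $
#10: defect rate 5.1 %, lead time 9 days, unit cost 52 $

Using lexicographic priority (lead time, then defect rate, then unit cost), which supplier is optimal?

#3

First minimize lead time: best is 6, kept {#3, #7}.
Then minimize defect rate: best is 7.5, kept {#3, #7}.
Then minimize unit cost: best is 47, kept {#3}.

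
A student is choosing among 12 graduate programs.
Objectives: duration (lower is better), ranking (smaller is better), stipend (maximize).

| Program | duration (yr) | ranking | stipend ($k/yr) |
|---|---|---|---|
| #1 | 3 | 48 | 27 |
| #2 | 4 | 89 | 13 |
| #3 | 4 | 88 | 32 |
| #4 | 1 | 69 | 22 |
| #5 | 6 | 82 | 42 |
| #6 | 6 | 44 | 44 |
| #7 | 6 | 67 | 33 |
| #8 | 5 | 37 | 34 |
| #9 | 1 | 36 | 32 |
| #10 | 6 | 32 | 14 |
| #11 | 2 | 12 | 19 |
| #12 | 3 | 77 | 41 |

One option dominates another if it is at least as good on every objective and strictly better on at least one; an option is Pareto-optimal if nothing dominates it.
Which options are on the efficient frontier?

#6, #8, #9, #11, #12

#1: dominated by #9 (duration 1≤3, ranking 36≤48, stipend 32≥27).
#2: dominated by #1 (duration 3≤4, ranking 48≤89, stipend 27≥13).
#3: dominated by #9 (duration 1≤4, ranking 36≤88, stipend 32≥32).
#4: dominated by #9 (duration 1≤1, ranking 36≤69, stipend 32≥22).
#5: dominated by #6 (duration 6≤6, ranking 44≤82, stipend 44≥42).
#6: not dominated (best stipend).
#7: dominated by #6 (duration 6≤6, ranking 44≤67, stipend 44≥33).
#8: not dominated.
#9: not dominated.
#10: dominated by #11 (duration 2≤6, ranking 12≤32, stipend 19≥14).
#11: not dominated (best ranking).
#12: not dominated.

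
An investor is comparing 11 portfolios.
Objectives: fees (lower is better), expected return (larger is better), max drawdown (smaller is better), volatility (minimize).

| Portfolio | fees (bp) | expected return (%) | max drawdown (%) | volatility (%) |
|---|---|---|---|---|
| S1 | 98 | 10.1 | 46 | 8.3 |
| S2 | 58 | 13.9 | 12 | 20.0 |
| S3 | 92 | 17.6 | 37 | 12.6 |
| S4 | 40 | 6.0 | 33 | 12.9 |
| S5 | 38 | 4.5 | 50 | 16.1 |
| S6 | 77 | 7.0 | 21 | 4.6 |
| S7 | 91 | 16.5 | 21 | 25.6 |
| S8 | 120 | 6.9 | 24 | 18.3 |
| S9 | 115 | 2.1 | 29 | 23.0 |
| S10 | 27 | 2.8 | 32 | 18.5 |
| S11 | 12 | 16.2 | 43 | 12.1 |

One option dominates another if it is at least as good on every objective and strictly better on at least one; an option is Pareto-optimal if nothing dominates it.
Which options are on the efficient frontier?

S1: not dominated.
S2: not dominated (best max drawdown).
S3: not dominated (best expected return).
S4: not dominated.
S5: dominated by S11 (fees 12≤38, expected return 16.2≥4.5, max drawdown 43≤50, volatility 12.1≤16.1).
S6: not dominated (best volatility).
S7: not dominated.
S8: dominated by S6 (fees 77≤120, expected return 7.0≥6.9, max drawdown 21≤24, volatility 4.6≤18.3).
S9: dominated by S2 (fees 58≤115, expected return 13.9≥2.1, max drawdown 12≤29, volatility 20.0≤23.0).
S10: not dominated.
S11: not dominated (best fees).

S1, S2, S3, S4, S6, S7, S10, S11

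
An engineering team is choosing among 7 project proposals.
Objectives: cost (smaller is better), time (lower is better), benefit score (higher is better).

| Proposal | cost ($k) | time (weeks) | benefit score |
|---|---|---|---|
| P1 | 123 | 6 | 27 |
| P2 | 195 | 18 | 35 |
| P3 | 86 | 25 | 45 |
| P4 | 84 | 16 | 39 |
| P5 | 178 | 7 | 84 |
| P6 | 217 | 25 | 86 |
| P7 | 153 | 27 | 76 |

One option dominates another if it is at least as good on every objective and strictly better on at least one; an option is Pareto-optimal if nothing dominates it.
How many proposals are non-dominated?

6

P1: not dominated (best time).
P2: dominated by P4 (cost 84≤195, time 16≤18, benefit score 39≥35).
P3: not dominated.
P4: not dominated (best cost).
P5: not dominated.
P6: not dominated (best benefit score).
P7: not dominated.
Pareto-optimal: P1, P3, P4, P5, P6, P7 → 6.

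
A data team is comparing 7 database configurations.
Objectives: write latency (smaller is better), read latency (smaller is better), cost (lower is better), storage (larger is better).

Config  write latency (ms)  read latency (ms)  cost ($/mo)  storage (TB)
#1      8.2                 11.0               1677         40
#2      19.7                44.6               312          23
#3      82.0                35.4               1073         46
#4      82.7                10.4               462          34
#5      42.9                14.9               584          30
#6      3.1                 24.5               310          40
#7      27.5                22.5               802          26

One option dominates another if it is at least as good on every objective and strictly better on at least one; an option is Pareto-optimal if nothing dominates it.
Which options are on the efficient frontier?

#1, #3, #4, #5, #6, #7

#1: not dominated.
#2: dominated by #6 (write latency 3.1≤19.7, read latency 24.5≤44.6, cost 310≤312, storage 40≥23).
#3: not dominated (best storage).
#4: not dominated (best read latency).
#5: not dominated.
#6: not dominated (best write latency).
#7: not dominated.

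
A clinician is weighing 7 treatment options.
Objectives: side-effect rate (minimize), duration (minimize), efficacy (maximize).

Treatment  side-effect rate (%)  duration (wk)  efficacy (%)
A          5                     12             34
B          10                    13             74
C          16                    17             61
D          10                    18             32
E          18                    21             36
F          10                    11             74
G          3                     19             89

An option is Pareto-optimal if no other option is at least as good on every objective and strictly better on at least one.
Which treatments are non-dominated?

A, F, G

A: not dominated.
B: dominated by F (side-effect rate 10≤10, duration 11≤13, efficacy 74≥74).
C: dominated by B (side-effect rate 10≤16, duration 13≤17, efficacy 74≥61).
D: dominated by A (side-effect rate 5≤10, duration 12≤18, efficacy 34≥32).
E: dominated by B (side-effect rate 10≤18, duration 13≤21, efficacy 74≥36).
F: not dominated (best duration).
G: not dominated (best side-effect rate).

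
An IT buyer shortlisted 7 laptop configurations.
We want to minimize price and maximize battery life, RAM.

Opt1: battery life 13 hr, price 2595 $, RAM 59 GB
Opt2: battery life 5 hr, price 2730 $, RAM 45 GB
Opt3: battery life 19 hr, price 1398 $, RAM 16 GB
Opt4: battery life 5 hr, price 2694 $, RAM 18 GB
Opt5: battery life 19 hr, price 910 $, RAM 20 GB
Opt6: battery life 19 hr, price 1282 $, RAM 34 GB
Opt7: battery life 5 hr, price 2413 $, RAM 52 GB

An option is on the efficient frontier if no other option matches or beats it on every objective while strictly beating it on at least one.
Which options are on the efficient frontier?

Opt1: not dominated (best RAM).
Opt2: dominated by Opt1 (battery life 13≥5, price 2595≤2730, RAM 59≥45).
Opt3: dominated by Opt5 (battery life 19≥19, price 910≤1398, RAM 20≥16).
Opt4: dominated by Opt1 (battery life 13≥5, price 2595≤2694, RAM 59≥18).
Opt5: not dominated (best price).
Opt6: not dominated.
Opt7: not dominated.

Opt1, Opt5, Opt6, Opt7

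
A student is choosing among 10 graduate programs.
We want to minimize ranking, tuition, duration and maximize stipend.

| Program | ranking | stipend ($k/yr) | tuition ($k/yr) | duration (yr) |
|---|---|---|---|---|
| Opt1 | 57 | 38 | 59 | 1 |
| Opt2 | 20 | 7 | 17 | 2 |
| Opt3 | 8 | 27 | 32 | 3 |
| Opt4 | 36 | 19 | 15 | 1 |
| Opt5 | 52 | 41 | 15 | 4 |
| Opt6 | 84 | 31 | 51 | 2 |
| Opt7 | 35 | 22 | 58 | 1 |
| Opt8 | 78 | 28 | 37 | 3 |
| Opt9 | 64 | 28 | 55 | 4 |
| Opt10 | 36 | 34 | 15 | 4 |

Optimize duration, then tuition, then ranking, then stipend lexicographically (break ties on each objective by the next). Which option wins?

First minimize duration: best is 1, kept {Opt1, Opt4, Opt7}.
Then minimize tuition: best is 15, kept {Opt4}.

Opt4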